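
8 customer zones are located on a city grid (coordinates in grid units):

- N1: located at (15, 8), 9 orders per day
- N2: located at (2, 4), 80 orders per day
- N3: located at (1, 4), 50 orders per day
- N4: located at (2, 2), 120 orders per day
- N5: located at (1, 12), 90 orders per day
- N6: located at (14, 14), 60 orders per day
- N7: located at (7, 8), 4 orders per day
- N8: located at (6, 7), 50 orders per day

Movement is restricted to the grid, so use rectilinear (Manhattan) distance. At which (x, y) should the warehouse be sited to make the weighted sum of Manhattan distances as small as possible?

(2, 4)

Manhattan distance separates: Σwᵢ(|x−xᵢ|+|y−yᵢ|) = Σwᵢ|x−xᵢ| + Σwᵢ|y−yᵢ|, so x and y are optimised independently as 1-D weighted medians.
Total weight W = 463; half = 231.5.
x-coordinate, sorted with cumulative weight:
  x=1 (N3, w=50) cum 50
  x=1 (N5, w=90) cum 140
  x=2 (N2, w=80) cum 220
  x=2 (N4, w=120) cum 340  ← median
  x=6 (N8, w=50) cum 390
  x=7 (N7, w=4) cum 394
  x=14 (N6, w=60) cum 454
  x=15 (N1, w=9) cum 463
⇒ x* = 2
y-coordinate, sorted with cumulative weight:
  y=2 (N4, w=120) cum 120
  y=4 (N2, w=80) cum 200
  y=4 (N3, w=50) cum 250  ← median
  y=7 (N8, w=50) cum 300
  y=8 (N1, w=9) cum 309
  y=8 (N7, w=4) cum 313
  y=12 (N5, w=90) cum 403
  y=14 (N6, w=60) cum 463
⇒ y* = 4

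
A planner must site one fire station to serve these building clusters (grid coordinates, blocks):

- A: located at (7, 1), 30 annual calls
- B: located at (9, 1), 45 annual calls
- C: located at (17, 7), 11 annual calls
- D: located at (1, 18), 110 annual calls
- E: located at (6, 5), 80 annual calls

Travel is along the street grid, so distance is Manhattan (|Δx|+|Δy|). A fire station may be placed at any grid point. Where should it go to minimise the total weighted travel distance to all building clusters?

(6, 5)

Manhattan distance separates: Σwᵢ(|x−xᵢ|+|y−yᵢ|) = Σwᵢ|x−xᵢ| + Σwᵢ|y−yᵢ|, so x and y are optimised independently as 1-D weighted medians.
Total weight W = 276; half = 138.
x-coordinate, sorted with cumulative weight:
  x=1 (D, w=110) cum 110
  x=6 (E, w=80) cum 190  ← median
  x=7 (A, w=30) cum 220
  x=9 (B, w=45) cum 265
  x=17 (C, w=11) cum 276
⇒ x* = 6
y-coordinate, sorted with cumulative weight:
  y=1 (A, w=30) cum 30
  y=1 (B, w=45) cum 75
  y=5 (E, w=80) cum 155  ← median
  y=7 (C, w=11) cum 166
  y=18 (D, w=110) cum 276
⇒ y* = 5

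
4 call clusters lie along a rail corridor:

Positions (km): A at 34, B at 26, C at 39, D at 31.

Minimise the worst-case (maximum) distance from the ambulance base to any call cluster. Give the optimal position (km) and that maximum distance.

location 32.5, max distance 6.5

The 1-center on a line is the midpoint of the two extreme points: leftmost at 26, rightmost at 39.
Optimal location = (26 + 39)/2 = 32.5; maximum distance = (39 − 26)/2 = 6.5.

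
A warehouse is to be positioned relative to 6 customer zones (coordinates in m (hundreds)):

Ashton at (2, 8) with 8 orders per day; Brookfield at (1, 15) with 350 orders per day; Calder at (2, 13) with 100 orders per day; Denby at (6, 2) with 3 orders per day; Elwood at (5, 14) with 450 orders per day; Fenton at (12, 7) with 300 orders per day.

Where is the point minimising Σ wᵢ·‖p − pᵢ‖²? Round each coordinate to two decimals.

(5.31, 12.40)

The minimiser of Σwᵢ‖p−pᵢ‖² is the weighted centroid p* = (Σwᵢpᵢ)/(Σwᵢ).
Σwᵢ = 1211.
Σwᵢxᵢ = 8·2 + 350·1 + 100·2 + 3·6 + 450·5 + 300·12 = 6434.
Σwᵢyᵢ = 8·8 + 350·15 + 100·13 + 3·2 + 450·14 + 300·7 = 15020.
x* = 6434/1211 = 5.31, y* = 15020/1211 = 12.40.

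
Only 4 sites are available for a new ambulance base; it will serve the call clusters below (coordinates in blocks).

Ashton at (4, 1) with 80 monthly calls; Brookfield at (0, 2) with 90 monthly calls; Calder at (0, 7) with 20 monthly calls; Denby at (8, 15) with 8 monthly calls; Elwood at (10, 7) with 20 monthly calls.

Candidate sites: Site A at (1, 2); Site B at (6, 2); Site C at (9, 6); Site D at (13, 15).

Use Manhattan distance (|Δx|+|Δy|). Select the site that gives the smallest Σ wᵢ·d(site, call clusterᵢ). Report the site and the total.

Total weighted distance at each candidate:
  Site A (1, 2): total = 970
  Site B (6, 2): total = 1300
  Site C (9, 6): total = 2290
  Site D (13, 15): total = 4860
Minimum is at Site A with total 970 blocks.

Site A, total 970 blocks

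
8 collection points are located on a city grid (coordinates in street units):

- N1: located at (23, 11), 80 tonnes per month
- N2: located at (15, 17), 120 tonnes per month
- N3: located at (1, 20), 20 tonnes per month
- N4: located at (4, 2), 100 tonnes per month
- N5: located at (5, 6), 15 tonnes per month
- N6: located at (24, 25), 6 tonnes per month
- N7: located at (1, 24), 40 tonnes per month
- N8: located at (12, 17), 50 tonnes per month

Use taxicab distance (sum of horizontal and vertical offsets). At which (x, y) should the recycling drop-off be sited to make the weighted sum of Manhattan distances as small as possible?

(12, 17)

Manhattan distance separates: Σwᵢ(|x−xᵢ|+|y−yᵢ|) = Σwᵢ|x−xᵢ| + Σwᵢ|y−yᵢ|, so x and y are optimised independently as 1-D weighted medians.
Total weight W = 431; half = 215.5.
x-coordinate, sorted with cumulative weight:
  x=1 (N3, w=20) cum 20
  x=1 (N7, w=40) cum 60
  x=4 (N4, w=100) cum 160
  x=5 (N5, w=15) cum 175
  x=12 (N8, w=50) cum 225  ← median
  x=15 (N2, w=120) cum 345
  x=23 (N1, w=80) cum 425
  x=24 (N6, w=6) cum 431
⇒ x* = 12
y-coordinate, sorted with cumulative weight:
  y=2 (N4, w=100) cum 100
  y=6 (N5, w=15) cum 115
  y=11 (N1, w=80) cum 195
  y=17 (N2, w=120) cum 315  ← median
  y=17 (N8, w=50) cum 365
  y=20 (N3, w=20) cum 385
  y=24 (N7, w=40) cum 425
  y=25 (N6, w=6) cum 431
⇒ y* = 17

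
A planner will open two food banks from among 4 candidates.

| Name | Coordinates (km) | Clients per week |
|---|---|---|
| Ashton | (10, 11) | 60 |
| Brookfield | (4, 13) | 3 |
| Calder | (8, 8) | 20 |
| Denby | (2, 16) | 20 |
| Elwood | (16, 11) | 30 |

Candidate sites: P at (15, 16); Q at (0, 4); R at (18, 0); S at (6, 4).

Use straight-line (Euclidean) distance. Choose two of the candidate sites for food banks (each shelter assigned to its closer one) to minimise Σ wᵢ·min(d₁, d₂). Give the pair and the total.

{P, S}, total 947.3

Evaluate every pair (each demand assigned to the nearer of the two):
  {P, S}: total = 947.3
  {P, Q}: total = 1029.0
  {P, R}: total = 1084.0
  {R, S}: total = 1189.2
  {Q, S}: total = 1210.3
  {Q, R}: total = 1519.5
Best pair: {P, S} with total 947.3.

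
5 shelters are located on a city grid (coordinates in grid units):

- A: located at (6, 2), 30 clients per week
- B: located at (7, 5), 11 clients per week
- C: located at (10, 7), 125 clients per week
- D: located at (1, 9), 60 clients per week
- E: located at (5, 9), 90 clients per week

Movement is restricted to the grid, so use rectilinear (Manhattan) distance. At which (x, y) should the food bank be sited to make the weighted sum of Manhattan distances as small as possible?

Manhattan distance separates: Σwᵢ(|x−xᵢ|+|y−yᵢ|) = Σwᵢ|x−xᵢ| + Σwᵢ|y−yᵢ|, so x and y are optimised independently as 1-D weighted medians.
Total weight W = 316; half = 158.
x-coordinate, sorted with cumulative weight:
  x=1 (D, w=60) cum 60
  x=5 (E, w=90) cum 150
  x=6 (A, w=30) cum 180  ← median
  x=7 (B, w=11) cum 191
  x=10 (C, w=125) cum 316
⇒ x* = 6
y-coordinate, sorted with cumulative weight:
  y=2 (A, w=30) cum 30
  y=5 (B, w=11) cum 41
  y=7 (C, w=125) cum 166  ← median
  y=9 (D, w=60) cum 226
  y=9 (E, w=90) cum 316
⇒ y* = 7

(6, 7)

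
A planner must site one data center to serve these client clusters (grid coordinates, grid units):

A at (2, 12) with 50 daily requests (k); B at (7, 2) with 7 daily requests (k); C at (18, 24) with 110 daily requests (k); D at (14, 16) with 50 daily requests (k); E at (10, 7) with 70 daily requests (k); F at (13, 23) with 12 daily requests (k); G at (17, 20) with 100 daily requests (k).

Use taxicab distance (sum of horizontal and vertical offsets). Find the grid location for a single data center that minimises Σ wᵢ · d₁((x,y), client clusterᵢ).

Manhattan distance separates: Σwᵢ(|x−xᵢ|+|y−yᵢ|) = Σwᵢ|x−xᵢ| + Σwᵢ|y−yᵢ|, so x and y are optimised independently as 1-D weighted medians.
Total weight W = 399; half = 199.5.
x-coordinate, sorted with cumulative weight:
  x=2 (A, w=50) cum 50
  x=7 (B, w=7) cum 57
  x=10 (E, w=70) cum 127
  x=13 (F, w=12) cum 139
  x=14 (D, w=50) cum 189
  x=17 (G, w=100) cum 289  ← median
  x=18 (C, w=110) cum 399
⇒ x* = 17
y-coordinate, sorted with cumulative weight:
  y=2 (B, w=7) cum 7
  y=7 (E, w=70) cum 77
  y=12 (A, w=50) cum 127
  y=16 (D, w=50) cum 177
  y=20 (G, w=100) cum 277  ← median
  y=23 (F, w=12) cum 289
  y=24 (C, w=110) cum 399
⇒ y* = 20

(17, 20)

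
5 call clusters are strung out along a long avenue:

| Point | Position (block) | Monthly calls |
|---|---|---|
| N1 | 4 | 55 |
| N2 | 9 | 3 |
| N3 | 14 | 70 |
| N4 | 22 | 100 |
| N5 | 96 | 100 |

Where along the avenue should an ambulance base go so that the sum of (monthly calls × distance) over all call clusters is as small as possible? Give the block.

x = 22

For a sum of weighted absolute distances on a line, the optimum is the weighted median (not the mean). Total weight W = 328; half-weight = 164.
Sort by position and accumulate weight:
  block 4 (N1, w=55) → cum 55
  block 9 (N2, w=3) → cum 58
  block 14 (N3, w=70) → cum 128
  block 22 (N4, w=100) → cum 228  ≥ 164 → median here
  block 96 (N5, w=100) → cum 328
Optimal location: block 22.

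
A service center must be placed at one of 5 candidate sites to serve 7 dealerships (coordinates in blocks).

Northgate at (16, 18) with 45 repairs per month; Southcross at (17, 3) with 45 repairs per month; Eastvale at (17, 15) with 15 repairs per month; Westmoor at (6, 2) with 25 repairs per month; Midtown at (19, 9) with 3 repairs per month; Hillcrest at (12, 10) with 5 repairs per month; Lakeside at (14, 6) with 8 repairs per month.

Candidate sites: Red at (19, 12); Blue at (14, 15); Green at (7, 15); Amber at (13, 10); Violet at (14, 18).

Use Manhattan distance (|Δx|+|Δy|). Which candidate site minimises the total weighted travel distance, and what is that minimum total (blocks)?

Total weighted distance at each candidate:
  Red (19, 12): total = 1692
  Blue (14, 15): total = 1610
  Green (7, 15): total = 2262
  Amber (13, 10): total = 1566
  Violet (14, 18): total = 1778
Minimum is at Amber with total 1566 blocks.

Amber, total 1566 blocks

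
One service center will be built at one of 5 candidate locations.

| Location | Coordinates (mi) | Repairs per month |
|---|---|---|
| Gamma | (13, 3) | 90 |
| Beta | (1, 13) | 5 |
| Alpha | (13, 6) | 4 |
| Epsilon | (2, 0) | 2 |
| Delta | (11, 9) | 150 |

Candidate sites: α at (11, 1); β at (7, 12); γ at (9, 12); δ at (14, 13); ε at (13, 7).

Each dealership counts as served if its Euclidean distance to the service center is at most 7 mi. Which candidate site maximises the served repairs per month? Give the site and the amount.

ε, covering 244

Coverage radius r = 7 mi; a point is covered iff (Δx)²+(Δy)² ≤ 7² = 49.
  α (11, 1): covers {Gamma, Alpha} → 94
  β (7, 12): covers {Beta, Delta} → 155
  γ (9, 12): covers {Delta} → 150
  δ (14, 13): covers {Delta} → 150
  ε (13, 7): covers {Gamma, Alpha, Delta} → 244
Maximum coverage at ε: 244 repairs per month.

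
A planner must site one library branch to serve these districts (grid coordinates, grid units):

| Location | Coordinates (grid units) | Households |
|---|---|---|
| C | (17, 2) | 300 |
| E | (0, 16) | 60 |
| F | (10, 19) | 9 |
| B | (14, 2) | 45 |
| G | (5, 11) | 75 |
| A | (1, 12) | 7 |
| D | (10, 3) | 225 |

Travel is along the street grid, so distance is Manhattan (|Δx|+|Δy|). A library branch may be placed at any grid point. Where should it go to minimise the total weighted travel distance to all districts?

(10, 3)

Manhattan distance separates: Σwᵢ(|x−xᵢ|+|y−yᵢ|) = Σwᵢ|x−xᵢ| + Σwᵢ|y−yᵢ|, so x and y are optimised independently as 1-D weighted medians.
Total weight W = 721; half = 360.5.
x-coordinate, sorted with cumulative weight:
  x=0 (E, w=60) cum 60
  x=1 (A, w=7) cum 67
  x=5 (G, w=75) cum 142
  x=10 (F, w=9) cum 151
  x=10 (D, w=225) cum 376  ← median
  x=14 (B, w=45) cum 421
  x=17 (C, w=300) cum 721
⇒ x* = 10
y-coordinate, sorted with cumulative weight:
  y=2 (C, w=300) cum 300
  y=2 (B, w=45) cum 345
  y=3 (D, w=225) cum 570  ← median
  y=11 (G, w=75) cum 645
  y=12 (A, w=7) cum 652
  y=16 (E, w=60) cum 712
  y=19 (F, w=9) cum 721
⇒ y* = 3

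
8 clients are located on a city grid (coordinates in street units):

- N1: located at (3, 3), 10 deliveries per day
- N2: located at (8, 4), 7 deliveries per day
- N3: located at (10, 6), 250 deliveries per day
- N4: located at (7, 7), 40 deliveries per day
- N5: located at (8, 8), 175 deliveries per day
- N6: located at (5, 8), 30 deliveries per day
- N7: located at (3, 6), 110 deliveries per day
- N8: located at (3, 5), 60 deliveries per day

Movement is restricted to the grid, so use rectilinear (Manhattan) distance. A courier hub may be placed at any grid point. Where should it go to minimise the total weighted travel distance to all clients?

(8, 6)

Manhattan distance separates: Σwᵢ(|x−xᵢ|+|y−yᵢ|) = Σwᵢ|x−xᵢ| + Σwᵢ|y−yᵢ|, so x and y are optimised independently as 1-D weighted medians.
Total weight W = 682; half = 341.
x-coordinate, sorted with cumulative weight:
  x=3 (N1, w=10) cum 10
  x=3 (N7, w=110) cum 120
  x=3 (N8, w=60) cum 180
  x=5 (N6, w=30) cum 210
  x=7 (N4, w=40) cum 250
  x=8 (N2, w=7) cum 257
  x=8 (N5, w=175) cum 432  ← median
  x=10 (N3, w=250) cum 682
⇒ x* = 8
y-coordinate, sorted with cumulative weight:
  y=3 (N1, w=10) cum 10
  y=4 (N2, w=7) cum 17
  y=5 (N8, w=60) cum 77
  y=6 (N3, w=250) cum 327
  y=6 (N7, w=110) cum 437  ← median
  y=7 (N4, w=40) cum 477
  y=8 (N5, w=175) cum 652
  y=8 (N6, w=30) cum 682
⇒ y* = 6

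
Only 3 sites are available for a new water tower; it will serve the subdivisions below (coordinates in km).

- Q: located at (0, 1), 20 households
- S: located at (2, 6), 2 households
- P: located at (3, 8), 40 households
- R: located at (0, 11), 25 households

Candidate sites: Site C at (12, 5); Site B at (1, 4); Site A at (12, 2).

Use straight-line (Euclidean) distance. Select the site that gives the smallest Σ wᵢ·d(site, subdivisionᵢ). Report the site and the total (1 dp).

Total weighted distance at each candidate:
  Site C (12, 5): total = 988.0
  Site B (1, 4): total = 423.4
  Site A (12, 2): total = 1070.0
Minimum is at Site B with total 423.4 km.

Site B, total 423.4 km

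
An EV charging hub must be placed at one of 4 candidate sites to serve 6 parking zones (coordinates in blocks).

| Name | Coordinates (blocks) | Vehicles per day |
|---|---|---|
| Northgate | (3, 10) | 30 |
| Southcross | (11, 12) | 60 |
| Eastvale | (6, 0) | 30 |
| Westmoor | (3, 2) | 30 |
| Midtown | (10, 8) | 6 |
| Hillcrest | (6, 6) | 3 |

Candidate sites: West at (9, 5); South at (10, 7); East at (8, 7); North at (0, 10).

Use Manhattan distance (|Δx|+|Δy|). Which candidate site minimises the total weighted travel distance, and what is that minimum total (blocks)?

East, total 1317 blocks

Total weighted distance at each candidate:
  West (9, 5): total = 1416
  South (10, 7): total = 1371
  East (8, 7): total = 1317
  North (0, 10): total = 1782
Minimum is at East with total 1317 blocks.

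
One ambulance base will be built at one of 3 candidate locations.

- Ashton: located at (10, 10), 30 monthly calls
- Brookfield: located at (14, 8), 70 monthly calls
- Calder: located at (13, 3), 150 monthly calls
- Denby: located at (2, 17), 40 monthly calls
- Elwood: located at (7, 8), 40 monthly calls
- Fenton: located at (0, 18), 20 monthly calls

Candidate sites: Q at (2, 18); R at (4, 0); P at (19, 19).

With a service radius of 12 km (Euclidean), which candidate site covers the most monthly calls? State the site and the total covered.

R, covering 220

Coverage radius r = 12 km; a point is covered iff (Δx)²+(Δy)² ≤ 12² = 144.
  Q (2, 18): covers {Ashton, Denby, Elwood, Fenton} → 130
  R (4, 0): covers {Ashton, Calder, Elwood} → 220
  P (19, 19): covers {none} → 0
Maximum coverage at R: 220 monthly calls.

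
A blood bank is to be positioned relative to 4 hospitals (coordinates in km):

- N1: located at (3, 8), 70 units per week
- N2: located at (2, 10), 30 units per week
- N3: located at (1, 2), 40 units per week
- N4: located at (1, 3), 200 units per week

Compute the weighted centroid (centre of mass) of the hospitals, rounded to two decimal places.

The minimiser of Σwᵢ‖p−pᵢ‖² is the weighted centroid p* = (Σwᵢpᵢ)/(Σwᵢ).
Σwᵢ = 340.
Σwᵢxᵢ = 70·3 + 30·2 + 40·1 + 200·1 = 510.
Σwᵢyᵢ = 70·8 + 30·10 + 40·2 + 200·3 = 1540.
x* = 510/340 = 1.50, y* = 1540/340 = 4.53.

(1.50, 4.53)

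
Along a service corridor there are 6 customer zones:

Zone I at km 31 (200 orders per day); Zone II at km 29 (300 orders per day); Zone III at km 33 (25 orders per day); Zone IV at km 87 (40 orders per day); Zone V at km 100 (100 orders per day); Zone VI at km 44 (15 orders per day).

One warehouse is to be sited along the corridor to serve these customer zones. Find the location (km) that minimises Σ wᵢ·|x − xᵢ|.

For a sum of weighted absolute distances on a line, the optimum is the weighted median (not the mean). Total weight W = 680; half-weight = 340.
Sort by position and accumulate weight:
  km 29 (Zone II, w=300) → cum 300
  km 31 (Zone I, w=200) → cum 500  ≥ 340 → median here
  km 33 (Zone III, w=25) → cum 525
  km 44 (Zone VI, w=15) → cum 540
  km 87 (Zone IV, w=40) → cum 580
  km 100 (Zone V, w=100) → cum 680
Optimal location: km 31.

x = 31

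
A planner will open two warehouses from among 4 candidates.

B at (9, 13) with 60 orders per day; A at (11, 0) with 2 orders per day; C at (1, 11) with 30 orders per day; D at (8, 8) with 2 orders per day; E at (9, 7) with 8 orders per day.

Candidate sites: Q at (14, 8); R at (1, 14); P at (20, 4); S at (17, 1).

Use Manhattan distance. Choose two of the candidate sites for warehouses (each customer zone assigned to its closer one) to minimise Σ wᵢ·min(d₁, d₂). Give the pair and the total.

Evaluate every pair (each demand assigned to the nearer of the two):
  {Q, R}: total = 712
  {R, S}: total = 782
  {R, P}: total = 794
  {Q, S}: total = 1154
  {Q, P}: total = 1162
  {P, S}: total = 2138
Best pair: {Q, R} with total 712.

{Q, R}, total 712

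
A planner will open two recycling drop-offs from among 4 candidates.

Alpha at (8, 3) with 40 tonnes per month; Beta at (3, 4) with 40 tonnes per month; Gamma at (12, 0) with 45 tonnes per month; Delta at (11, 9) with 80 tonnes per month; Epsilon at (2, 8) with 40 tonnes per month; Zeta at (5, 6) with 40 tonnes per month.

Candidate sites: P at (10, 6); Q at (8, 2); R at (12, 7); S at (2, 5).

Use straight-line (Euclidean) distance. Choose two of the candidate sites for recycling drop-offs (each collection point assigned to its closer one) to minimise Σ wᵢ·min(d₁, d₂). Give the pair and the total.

Evaluate every pair (each demand assigned to the nearer of the two):
  {P, S}: total = 984.9
  {R, S}: total = 1023.2
  {Q, S}: total = 1153.6
  {Q, R}: total = 1174.9
  {P, Q}: total = 1239.5
  {P, R}: total = 1428.8
Best pair: {P, S} with total 984.9.

{P, S}, total 984.9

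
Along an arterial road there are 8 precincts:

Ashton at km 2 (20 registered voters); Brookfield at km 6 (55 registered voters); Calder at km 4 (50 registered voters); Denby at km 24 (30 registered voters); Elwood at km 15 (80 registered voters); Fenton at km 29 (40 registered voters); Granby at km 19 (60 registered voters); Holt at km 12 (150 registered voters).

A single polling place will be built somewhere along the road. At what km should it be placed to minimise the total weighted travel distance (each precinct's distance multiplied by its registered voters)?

For a sum of weighted absolute distances on a line, the optimum is the weighted median (not the mean). Total weight W = 485; half-weight = 242.5.
Sort by position and accumulate weight:
  km 2 (Ashton, w=20) → cum 20
  km 4 (Calder, w=50) → cum 70
  km 6 (Brookfield, w=55) → cum 125
  km 12 (Holt, w=150) → cum 275  ≥ 242.5 → median here
  km 15 (Elwood, w=80) → cum 355
  km 19 (Granby, w=60) → cum 415
  km 24 (Denby, w=30) → cum 445
  km 29 (Fenton, w=40) → cum 485
Optimal location: km 12.

x = 12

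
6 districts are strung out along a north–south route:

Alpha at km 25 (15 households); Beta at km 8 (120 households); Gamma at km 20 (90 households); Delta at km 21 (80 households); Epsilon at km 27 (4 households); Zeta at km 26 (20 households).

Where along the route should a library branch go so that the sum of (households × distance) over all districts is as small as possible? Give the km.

For a sum of weighted absolute distances on a line, the optimum is the weighted median (not the mean). Total weight W = 329; half-weight = 164.5.
Sort by position and accumulate weight:
  km 8 (Beta, w=120) → cum 120
  km 20 (Gamma, w=90) → cum 210  ≥ 164.5 → median here
  km 21 (Delta, w=80) → cum 290
  km 25 (Alpha, w=15) → cum 305
  km 26 (Zeta, w=20) → cum 325
  km 27 (Epsilon, w=4) → cum 329
Optimal location: km 20.

x = 20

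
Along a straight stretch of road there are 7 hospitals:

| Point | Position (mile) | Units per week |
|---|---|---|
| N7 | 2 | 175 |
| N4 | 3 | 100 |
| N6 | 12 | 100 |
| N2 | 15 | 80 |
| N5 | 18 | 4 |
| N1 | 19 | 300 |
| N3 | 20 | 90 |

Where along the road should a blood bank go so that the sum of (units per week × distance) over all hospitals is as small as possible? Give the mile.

For a sum of weighted absolute distances on a line, the optimum is the weighted median (not the mean). Total weight W = 849; half-weight = 424.5.
Sort by position and accumulate weight:
  mile 2 (N7, w=175) → cum 175
  mile 3 (N4, w=100) → cum 275
  mile 12 (N6, w=100) → cum 375
  mile 15 (N2, w=80) → cum 455  ≥ 424.5 → median here
  mile 18 (N5, w=4) → cum 459
  mile 19 (N1, w=300) → cum 759
  mile 20 (N3, w=90) → cum 849
Optimal location: mile 15.

x = 15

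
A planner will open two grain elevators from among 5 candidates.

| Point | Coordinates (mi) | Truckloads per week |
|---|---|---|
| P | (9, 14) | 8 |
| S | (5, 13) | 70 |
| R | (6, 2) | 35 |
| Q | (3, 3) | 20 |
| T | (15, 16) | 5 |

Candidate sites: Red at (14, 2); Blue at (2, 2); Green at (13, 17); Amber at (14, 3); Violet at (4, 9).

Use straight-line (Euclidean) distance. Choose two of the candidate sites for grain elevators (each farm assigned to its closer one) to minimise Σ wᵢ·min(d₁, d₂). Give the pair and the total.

{Blue, Violet}, total 578.7

Evaluate every pair (each demand assigned to the nearer of the two):
  {Blue, Violet}: total = 578.7
  {Green, Violet}: total = 716.3
  {Red, Violet}: total = 786.8
  {Amber, Violet}: total = 786.8
  {Blue, Green}: total = 845.6
  {Blue, Amber}: total = 1128.3
  {Red, Blue}: total = 1140.6
  {Red, Green}: total = 1178.2
  {Green, Amber}: total = 1179.5
  {Red, Amber}: total = 1603.6
Best pair: {Blue, Violet} with total 578.7.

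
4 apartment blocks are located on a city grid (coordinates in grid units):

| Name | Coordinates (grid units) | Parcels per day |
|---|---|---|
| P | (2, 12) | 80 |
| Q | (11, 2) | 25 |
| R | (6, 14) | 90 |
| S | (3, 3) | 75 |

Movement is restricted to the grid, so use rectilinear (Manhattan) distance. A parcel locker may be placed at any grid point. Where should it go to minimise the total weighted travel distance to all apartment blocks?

Manhattan distance separates: Σwᵢ(|x−xᵢ|+|y−yᵢ|) = Σwᵢ|x−xᵢ| + Σwᵢ|y−yᵢ|, so x and y are optimised independently as 1-D weighted medians.
Total weight W = 270; half = 135.
x-coordinate, sorted with cumulative weight:
  x=2 (P, w=80) cum 80
  x=3 (S, w=75) cum 155  ← median
  x=6 (R, w=90) cum 245
  x=11 (Q, w=25) cum 270
⇒ x* = 3
y-coordinate, sorted with cumulative weight:
  y=2 (Q, w=25) cum 25
  y=3 (S, w=75) cum 100
  y=12 (P, w=80) cum 180  ← median
  y=14 (R, w=90) cum 270
⇒ y* = 12

(3, 12)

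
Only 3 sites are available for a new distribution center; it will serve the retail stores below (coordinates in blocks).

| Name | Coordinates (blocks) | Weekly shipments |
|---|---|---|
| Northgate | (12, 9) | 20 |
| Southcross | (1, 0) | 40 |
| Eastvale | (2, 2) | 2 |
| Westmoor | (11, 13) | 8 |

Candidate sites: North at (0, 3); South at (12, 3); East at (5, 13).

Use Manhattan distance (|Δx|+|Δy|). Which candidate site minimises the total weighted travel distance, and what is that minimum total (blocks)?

North, total 694 blocks

Total weighted distance at each candidate:
  North (0, 3): total = 694
  South (12, 3): total = 790
  East (5, 13): total = 976
Minimum is at North with total 694 blocks.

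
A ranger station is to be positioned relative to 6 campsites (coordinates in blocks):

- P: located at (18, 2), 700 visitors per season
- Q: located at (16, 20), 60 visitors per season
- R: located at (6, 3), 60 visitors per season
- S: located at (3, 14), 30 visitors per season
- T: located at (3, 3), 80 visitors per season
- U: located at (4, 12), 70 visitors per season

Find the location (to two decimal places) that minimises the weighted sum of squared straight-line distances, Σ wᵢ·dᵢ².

(14.53, 4.28)

The minimiser of Σwᵢ‖p−pᵢ‖² is the weighted centroid p* = (Σwᵢpᵢ)/(Σwᵢ).
Σwᵢ = 1000.
Σwᵢxᵢ = 700·18 + 60·16 + 60·6 + 30·3 + 80·3 + 70·4 = 14530.
Σwᵢyᵢ = 700·2 + 60·20 + 60·3 + 30·14 + 80·3 + 70·12 = 4280.
x* = 14530/1000 = 14.53, y* = 4280/1000 = 4.28.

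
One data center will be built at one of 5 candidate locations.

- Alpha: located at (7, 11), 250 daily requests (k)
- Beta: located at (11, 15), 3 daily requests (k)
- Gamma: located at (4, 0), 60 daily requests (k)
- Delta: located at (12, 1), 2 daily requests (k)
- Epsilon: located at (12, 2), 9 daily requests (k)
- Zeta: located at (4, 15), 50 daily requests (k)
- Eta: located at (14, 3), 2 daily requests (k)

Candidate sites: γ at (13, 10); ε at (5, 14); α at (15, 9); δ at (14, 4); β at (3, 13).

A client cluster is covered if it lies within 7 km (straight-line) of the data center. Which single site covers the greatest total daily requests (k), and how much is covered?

ε, covering 303

Coverage radius r = 7 km; a point is covered iff (Δx)²+(Δy)² ≤ 7² = 49.
  γ (13, 10): covers {Alpha, Beta} → 253
  ε (5, 14): covers {Alpha, Beta, Zeta} → 303
  α (15, 9): covers {Eta} → 2
  δ (14, 4): covers {Delta, Epsilon, Eta} → 13
  β (3, 13): covers {Alpha, Zeta} → 300
Maximum coverage at ε: 303 daily requests (k).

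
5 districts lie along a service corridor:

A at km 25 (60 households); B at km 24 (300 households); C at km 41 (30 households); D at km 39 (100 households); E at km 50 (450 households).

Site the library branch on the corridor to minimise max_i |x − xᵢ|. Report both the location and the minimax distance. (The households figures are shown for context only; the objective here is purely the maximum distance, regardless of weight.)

location 37, max distance 13

The 1-center on a line is the midpoint of the two extreme points: leftmost at 24, rightmost at 50.
Optimal location = (24 + 50)/2 = 37; maximum distance = (50 − 24)/2 = 13.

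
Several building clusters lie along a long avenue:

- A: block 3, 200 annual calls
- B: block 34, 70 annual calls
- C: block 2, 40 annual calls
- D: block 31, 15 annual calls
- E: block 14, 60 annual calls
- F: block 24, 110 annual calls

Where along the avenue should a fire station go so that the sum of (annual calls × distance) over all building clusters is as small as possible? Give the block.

For a sum of weighted absolute distances on a line, the optimum is the weighted median (not the mean). Total weight W = 495; half-weight = 247.5.
Sort by position and accumulate weight:
  block 2 (C, w=40) → cum 40
  block 3 (A, w=200) → cum 240
  block 14 (E, w=60) → cum 300  ≥ 247.5 → median here
  block 24 (F, w=110) → cum 410
  block 31 (D, w=15) → cum 425
  block 34 (B, w=70) → cum 495
Optimal location: block 14.

x = 14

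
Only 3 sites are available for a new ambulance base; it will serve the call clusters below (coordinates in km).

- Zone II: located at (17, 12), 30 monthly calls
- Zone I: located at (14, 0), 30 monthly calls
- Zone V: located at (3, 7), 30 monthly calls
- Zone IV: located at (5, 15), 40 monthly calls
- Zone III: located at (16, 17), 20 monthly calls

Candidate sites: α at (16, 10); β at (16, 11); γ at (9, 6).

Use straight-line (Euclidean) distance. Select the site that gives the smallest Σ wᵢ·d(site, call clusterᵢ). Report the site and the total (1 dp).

Total weighted distance at each candidate:
  α (16, 10): total = 1396.6
  β (16, 11): total = 1374.1
  γ (9, 6): total = 1371.5
Minimum is at γ with total 1371.5 km.

γ, total 1371.5 km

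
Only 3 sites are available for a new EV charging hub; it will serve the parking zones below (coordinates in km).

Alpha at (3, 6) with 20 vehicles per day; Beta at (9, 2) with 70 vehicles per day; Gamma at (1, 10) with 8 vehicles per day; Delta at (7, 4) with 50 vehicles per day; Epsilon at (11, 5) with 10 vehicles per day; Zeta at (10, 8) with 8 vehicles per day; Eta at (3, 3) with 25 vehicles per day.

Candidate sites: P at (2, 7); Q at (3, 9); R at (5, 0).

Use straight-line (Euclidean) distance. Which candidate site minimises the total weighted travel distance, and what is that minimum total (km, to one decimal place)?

R, total 993.0 km

Total weighted distance at each candidate:
  P (2, 7): total = 1207.1
  Q (3, 9): total = 1339.4
  R (5, 0): total = 993.0
Minimum is at R with total 993.0 km.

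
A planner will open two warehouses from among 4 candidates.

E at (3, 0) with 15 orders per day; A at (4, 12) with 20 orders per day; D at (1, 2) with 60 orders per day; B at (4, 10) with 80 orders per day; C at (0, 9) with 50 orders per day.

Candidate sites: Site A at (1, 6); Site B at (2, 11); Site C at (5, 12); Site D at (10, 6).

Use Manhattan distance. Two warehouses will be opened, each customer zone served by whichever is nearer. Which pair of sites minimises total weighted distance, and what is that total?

Evaluate every pair (each demand assigned to the nearer of the two):
  {Site A, Site C}: total = 820
  {Site A, Site B}: total = 860
  {Site B, Site C}: total = 1240
  {Site B, Site D}: total = 1280
  {Site A, Site D}: total = 1300
  {Site C, Site D}: total = 1635
Best pair: {Site A, Site C} with total 820.

{Site A, Site C}, total 820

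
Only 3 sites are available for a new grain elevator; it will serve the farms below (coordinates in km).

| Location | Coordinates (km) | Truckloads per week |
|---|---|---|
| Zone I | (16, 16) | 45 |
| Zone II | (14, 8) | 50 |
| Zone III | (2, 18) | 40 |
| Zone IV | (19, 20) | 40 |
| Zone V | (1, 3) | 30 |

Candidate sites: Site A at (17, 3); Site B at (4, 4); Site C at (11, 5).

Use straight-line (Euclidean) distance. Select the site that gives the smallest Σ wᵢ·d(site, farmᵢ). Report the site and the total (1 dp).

Site C, total 2374.3 km

Total weighted distance at each candidate:
  Site A (17, 3): total = 2891.5
  Site B (4, 4): total = 2840.0
  Site C (11, 5): total = 2374.3
Minimum is at Site C with total 2374.3 km.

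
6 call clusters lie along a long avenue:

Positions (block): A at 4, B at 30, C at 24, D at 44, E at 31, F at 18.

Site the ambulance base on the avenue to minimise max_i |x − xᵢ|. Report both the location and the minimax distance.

The 1-center on a line is the midpoint of the two extreme points: leftmost at 4, rightmost at 44.
Optimal location = (4 + 44)/2 = 24; maximum distance = (44 − 4)/2 = 20.

location 24, max distance 20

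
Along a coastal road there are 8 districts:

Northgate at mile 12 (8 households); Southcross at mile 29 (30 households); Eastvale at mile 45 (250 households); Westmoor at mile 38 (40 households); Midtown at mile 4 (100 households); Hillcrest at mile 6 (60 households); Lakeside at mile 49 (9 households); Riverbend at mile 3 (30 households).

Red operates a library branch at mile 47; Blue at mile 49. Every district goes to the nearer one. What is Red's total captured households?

518

The indifferent point is the midpoint (47+49)/2 = 48; districts left of it (closer to Red at 47) go to Red, those right go to Blue.
  Riverbend at 3 (w=30) → Red
  Midtown at 4 (w=100) → Red
  Hillcrest at 6 (w=60) → Red
  Northgate at 12 (w=8) → Red
  Southcross at 29 (w=30) → Red
  Westmoor at 38 (w=40) → Red
  Eastvale at 45 (w=250) → Red
  Lakeside at 49 (w=9) → Blue
Red captures 518; Blue captures 9.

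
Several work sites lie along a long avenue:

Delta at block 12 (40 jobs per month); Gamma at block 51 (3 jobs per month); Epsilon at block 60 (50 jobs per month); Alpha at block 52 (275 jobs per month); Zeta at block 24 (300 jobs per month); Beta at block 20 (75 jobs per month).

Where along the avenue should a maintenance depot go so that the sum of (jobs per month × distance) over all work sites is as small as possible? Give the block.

x = 24

For a sum of weighted absolute distances on a line, the optimum is the weighted median (not the mean). Total weight W = 743; half-weight = 371.5.
Sort by position and accumulate weight:
  block 12 (Delta, w=40) → cum 40
  block 20 (Beta, w=75) → cum 115
  block 24 (Zeta, w=300) → cum 415  ≥ 371.5 → median here
  block 51 (Gamma, w=3) → cum 418
  block 52 (Alpha, w=275) → cum 693
  block 60 (Epsilon, w=50) → cum 743
Optimal location: block 24.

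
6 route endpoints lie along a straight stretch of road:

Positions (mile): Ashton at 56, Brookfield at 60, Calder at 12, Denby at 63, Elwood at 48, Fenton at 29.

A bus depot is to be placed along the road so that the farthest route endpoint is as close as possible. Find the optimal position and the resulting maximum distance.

The 1-center on a line is the midpoint of the two extreme points: leftmost at 12, rightmost at 63.
Optimal location = (12 + 63)/2 = 37.5; maximum distance = (63 − 12)/2 = 25.5.

location 37.5, max distance 25.5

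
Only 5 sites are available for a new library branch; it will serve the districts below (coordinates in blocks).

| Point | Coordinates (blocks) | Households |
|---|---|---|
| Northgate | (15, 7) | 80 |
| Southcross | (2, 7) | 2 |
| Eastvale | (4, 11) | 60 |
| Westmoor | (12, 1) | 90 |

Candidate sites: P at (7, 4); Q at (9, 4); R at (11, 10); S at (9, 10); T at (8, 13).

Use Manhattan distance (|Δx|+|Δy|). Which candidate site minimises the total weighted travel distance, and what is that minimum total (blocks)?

Total weighted distance at each candidate:
  P (7, 4): total = 2216
  Q (9, 4): total = 2000
  R (11, 10): total = 1964
  S (9, 10): total = 2180
  T (8, 13): total = 2864
Minimum is at R with total 1964 blocks.

R, total 1964 blocks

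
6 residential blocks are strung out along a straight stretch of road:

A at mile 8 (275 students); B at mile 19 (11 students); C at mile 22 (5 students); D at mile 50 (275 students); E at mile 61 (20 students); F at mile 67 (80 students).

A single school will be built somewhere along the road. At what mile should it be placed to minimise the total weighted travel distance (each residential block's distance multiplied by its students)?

x = 50

For a sum of weighted absolute distances on a line, the optimum is the weighted median (not the mean). Total weight W = 666; half-weight = 333.
Sort by position and accumulate weight:
  mile 8 (A, w=275) → cum 275
  mile 19 (B, w=11) → cum 286
  mile 22 (C, w=5) → cum 291
  mile 50 (D, w=275) → cum 566  ≥ 333 → median here
  mile 61 (E, w=20) → cum 586
  mile 67 (F, w=80) → cum 666
Optimal location: mile 50.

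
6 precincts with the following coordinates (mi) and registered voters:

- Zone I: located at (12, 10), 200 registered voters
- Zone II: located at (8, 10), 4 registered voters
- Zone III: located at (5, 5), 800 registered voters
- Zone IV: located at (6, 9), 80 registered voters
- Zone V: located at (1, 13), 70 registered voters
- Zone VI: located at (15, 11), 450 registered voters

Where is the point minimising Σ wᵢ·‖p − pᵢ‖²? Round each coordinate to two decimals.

(8.56, 7.87)

The minimiser of Σwᵢ‖p−pᵢ‖² is the weighted centroid p* = (Σwᵢpᵢ)/(Σwᵢ).
Σwᵢ = 1604.
Σwᵢxᵢ = 200·12 + 4·8 + 800·5 + 80·6 + 70·1 + 450·15 = 13732.
Σwᵢyᵢ = 200·10 + 4·10 + 800·5 + 80·9 + 70·13 + 450·11 = 12620.
x* = 13732/1604 = 8.56, y* = 12620/1604 = 7.87.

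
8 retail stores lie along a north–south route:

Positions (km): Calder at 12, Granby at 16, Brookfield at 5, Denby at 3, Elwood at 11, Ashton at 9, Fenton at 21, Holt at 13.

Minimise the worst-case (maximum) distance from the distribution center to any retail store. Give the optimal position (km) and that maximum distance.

The 1-center on a line is the midpoint of the two extreme points: leftmost at 3, rightmost at 21.
Optimal location = (3 + 21)/2 = 12; maximum distance = (21 − 3)/2 = 9.

location 12, max distance 9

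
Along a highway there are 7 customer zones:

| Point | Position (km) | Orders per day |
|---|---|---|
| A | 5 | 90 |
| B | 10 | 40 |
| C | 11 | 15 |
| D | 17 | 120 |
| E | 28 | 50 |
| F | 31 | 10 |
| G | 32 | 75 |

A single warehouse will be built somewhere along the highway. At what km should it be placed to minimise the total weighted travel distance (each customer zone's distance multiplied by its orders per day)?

For a sum of weighted absolute distances on a line, the optimum is the weighted median (not the mean). Total weight W = 400; half-weight = 200.
Sort by position and accumulate weight:
  km 5 (A, w=90) → cum 90
  km 10 (B, w=40) → cum 130
  km 11 (C, w=15) → cum 145
  km 17 (D, w=120) → cum 265  ≥ 200 → median here
  km 28 (E, w=50) → cum 315
  km 31 (F, w=10) → cum 325
  km 32 (G, w=75) → cum 400
Optimal location: km 17.

x = 17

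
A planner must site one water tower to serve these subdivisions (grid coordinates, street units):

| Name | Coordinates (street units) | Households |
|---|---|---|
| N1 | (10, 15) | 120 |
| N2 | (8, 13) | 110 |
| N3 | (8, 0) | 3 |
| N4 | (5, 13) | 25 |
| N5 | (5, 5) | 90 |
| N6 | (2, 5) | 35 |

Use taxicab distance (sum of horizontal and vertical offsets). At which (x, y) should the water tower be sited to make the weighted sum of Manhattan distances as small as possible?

Manhattan distance separates: Σwᵢ(|x−xᵢ|+|y−yᵢ|) = Σwᵢ|x−xᵢ| + Σwᵢ|y−yᵢ|, so x and y are optimised independently as 1-D weighted medians.
Total weight W = 383; half = 191.5.
x-coordinate, sorted with cumulative weight:
  x=2 (N6, w=35) cum 35
  x=5 (N4, w=25) cum 60
  x=5 (N5, w=90) cum 150
  x=8 (N2, w=110) cum 260  ← median
  x=8 (N3, w=3) cum 263
  x=10 (N1, w=120) cum 383
⇒ x* = 8
y-coordinate, sorted with cumulative weight:
  y=0 (N3, w=3) cum 3
  y=5 (N5, w=90) cum 93
  y=5 (N6, w=35) cum 128
  y=13 (N2, w=110) cum 238  ← median
  y=13 (N4, w=25) cum 263
  y=15 (N1, w=120) cum 383
⇒ y* = 13

(8, 13)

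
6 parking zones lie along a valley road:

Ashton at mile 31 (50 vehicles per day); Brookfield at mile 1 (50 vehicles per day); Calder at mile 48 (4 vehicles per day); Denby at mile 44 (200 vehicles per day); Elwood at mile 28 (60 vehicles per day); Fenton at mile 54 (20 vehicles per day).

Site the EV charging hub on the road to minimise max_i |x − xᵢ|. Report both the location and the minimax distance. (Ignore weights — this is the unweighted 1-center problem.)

The 1-center on a line is the midpoint of the two extreme points: leftmost at 1, rightmost at 54.
Optimal location = (1 + 54)/2 = 27.5; maximum distance = (54 − 1)/2 = 26.5.

location 27.5, max distance 26.5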